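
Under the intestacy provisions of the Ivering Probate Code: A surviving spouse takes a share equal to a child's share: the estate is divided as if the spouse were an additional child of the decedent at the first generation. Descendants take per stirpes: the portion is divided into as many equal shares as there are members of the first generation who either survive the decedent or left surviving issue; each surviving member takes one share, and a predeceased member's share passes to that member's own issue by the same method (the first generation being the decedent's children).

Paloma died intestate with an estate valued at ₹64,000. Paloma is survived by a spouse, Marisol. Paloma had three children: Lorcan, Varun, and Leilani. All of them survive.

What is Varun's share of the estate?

Varun receives ₹16,000.

The spouse counts as an additional share at the children's level, so there are 4 primary shares of ₹16,000. Marisol takes one such share (₹16,000).
The children's combined portion (₹48,000) is divided into 3 shares of ₹16,000: Lorcan, Varun, and Leilani each take ₹16,000.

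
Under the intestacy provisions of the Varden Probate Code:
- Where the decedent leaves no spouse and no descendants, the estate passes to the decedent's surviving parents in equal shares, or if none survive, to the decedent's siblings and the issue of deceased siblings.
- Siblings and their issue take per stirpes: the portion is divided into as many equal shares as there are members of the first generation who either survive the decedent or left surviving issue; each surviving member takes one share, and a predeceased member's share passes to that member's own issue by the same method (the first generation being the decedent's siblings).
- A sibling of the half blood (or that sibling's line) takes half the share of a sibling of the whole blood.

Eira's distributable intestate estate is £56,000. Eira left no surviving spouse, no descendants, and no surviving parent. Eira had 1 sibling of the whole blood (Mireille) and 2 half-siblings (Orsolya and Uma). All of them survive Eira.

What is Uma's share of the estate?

Uma receives £14,000.

The entire £56,000 passes to the siblings and their issue.
Counting each half-blood sibling's line as half a unit, there are 2 units in £56,000, so one unit is £28,000. Whole-blood lines (Mireille) take £28,000 each; half-blood lines (Orsolya and Uma) take £14,000 each.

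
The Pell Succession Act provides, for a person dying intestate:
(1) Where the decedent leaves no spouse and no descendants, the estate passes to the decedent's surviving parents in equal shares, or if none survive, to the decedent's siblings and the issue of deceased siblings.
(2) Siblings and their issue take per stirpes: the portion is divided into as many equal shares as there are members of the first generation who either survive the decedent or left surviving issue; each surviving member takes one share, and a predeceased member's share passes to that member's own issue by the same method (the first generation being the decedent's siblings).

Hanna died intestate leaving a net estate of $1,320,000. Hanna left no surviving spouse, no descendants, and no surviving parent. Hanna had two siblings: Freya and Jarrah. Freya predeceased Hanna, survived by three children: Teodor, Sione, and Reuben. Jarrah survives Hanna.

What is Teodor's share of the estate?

The entire $1,320,000 passes to the siblings and their issue.
That amount ($1,320,000) is divided into 2 shares of $660,000: Jarrah takes $660,000; Freya's $660,000 share passes to Freya's issue.
Freya's share ($660,000) is divided into 3 shares of $220,000: Teodor, Sione, and Reuben each take $220,000.

Teodor receives $220,000.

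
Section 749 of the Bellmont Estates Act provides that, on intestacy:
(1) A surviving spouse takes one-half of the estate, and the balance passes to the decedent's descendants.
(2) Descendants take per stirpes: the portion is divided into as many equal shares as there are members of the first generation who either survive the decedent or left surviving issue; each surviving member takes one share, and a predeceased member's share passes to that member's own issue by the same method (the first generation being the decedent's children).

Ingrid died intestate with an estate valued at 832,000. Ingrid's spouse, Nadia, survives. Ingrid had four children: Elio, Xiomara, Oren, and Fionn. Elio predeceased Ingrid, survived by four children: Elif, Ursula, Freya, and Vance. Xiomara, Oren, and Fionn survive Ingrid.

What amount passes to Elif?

Nadia takes one-half of 832,000 = 416,000. The remaining 416,000 passes to the descendants.
The descendants' portion (416,000) is divided into 4 shares of 104,000: Xiomara, Oren, and Fionn each take 104,000; Elio's 104,000 share passes to Elio's issue.
Elio's share (104,000) is divided into 4 shares of 26,000: Elif, Ursula, Freya, and Vance each take 26,000.

Elif receives 26,000.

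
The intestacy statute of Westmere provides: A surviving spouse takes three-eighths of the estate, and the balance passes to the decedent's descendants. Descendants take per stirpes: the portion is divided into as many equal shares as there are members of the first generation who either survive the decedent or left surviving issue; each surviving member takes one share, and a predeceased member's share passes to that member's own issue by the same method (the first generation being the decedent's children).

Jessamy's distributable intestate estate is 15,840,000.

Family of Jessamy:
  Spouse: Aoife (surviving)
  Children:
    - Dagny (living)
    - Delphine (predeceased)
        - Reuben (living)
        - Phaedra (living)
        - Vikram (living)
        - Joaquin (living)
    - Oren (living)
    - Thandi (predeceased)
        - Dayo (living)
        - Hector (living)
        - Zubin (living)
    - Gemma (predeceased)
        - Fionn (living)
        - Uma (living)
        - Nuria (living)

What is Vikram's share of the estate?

Vikram receives 495,000.

Aoife takes three-eighths of 15,840,000 = 5,940,000. The remaining 9,900,000 passes to the descendants.
The descendants' portion (9,900,000) is divided into 5 shares of 1,980,000: Dagny and Oren each take 1,980,000; Delphine's 1,980,000 share passes to Delphine's issue; Thandi's 1,980,000 share passes to Thandi's issue; Gemma's 1,980,000 share passes to Gemma's issue.
Delphine's share (1,980,000) is divided into 4 shares of 495,000: Reuben, Phaedra, Vikram, and Joaquin each take 495,000.
Thandi's share (1,980,000) is divided into 3 shares of 660,000: Dayo, Hector, and Zubin each take 660,000.
Gemma's share (1,980,000) is divided into 3 shares of 660,000: Fionn, Uma, and Nuria each take 660,000.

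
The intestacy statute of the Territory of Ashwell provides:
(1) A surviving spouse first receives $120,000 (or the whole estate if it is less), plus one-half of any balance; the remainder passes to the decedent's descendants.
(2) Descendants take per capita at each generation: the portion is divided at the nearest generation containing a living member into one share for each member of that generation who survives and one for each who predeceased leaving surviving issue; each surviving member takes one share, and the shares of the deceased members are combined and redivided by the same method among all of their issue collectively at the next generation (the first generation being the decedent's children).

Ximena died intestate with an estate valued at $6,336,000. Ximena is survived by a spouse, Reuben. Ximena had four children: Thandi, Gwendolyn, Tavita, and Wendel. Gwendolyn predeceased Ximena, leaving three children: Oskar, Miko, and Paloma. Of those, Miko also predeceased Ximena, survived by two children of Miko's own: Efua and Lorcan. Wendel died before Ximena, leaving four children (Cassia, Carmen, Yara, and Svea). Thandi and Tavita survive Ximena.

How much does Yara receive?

Reuben first takes $120,000, leaving a balance of $6,216,000. Reuben then takes one-half of the balance ($3,108,000), for a total of $3,228,000. The remaining $3,108,000 passes to the descendants.
The descendants' portion ($3,108,000) is divided at the children's generation into 4 shares of $777,000. Thandi and Tavita each take $777,000. The 2 shares of the deceased (Gwendolyn and Wendel) are combined into a pool of $1,554,000.
That pool ($1,554,000) is divided at the grandchildren's generation into 7 shares of $222,000. Oskar, Paloma, Cassia, Carmen, Yara, and Svea each take $222,000. The remaining share for the deceased Miko ($222,000) is carried to the next generation.
That pool ($222,000) is divided at the great-grandchildren's generation equally among Efua and Lorcan: $111,000 each.

Yara receives $222,000.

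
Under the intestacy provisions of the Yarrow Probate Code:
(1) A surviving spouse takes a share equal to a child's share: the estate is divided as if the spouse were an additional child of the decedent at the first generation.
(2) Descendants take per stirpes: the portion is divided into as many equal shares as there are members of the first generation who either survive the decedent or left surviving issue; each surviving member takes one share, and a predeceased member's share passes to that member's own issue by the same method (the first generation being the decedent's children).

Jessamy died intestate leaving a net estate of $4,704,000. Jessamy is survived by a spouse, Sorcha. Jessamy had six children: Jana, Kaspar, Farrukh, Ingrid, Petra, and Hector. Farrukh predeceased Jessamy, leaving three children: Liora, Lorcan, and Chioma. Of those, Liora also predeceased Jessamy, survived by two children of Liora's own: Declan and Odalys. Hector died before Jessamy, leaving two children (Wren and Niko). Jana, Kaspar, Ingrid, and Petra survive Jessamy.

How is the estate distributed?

The spouse counts as an additional share at the children's level, so there are 7 primary shares of $672,000. Sorcha takes one such share ($672,000).
The children's combined portion ($4,032,000) is divided into 6 shares of $672,000: Jana, Kaspar, Ingrid, and Petra each take $672,000; Farrukh's $672,000 share passes to Farrukh's issue; Hector's $672,000 share passes to Hector's issue.
Farrukh's share ($672,000) is divided into 3 shares of $224,000: Lorcan and Chioma each take $224,000; Liora's $224,000 share passes to Liora's issue.
Liora's share ($224,000) is divided into 2 shares of $112,000: Declan and Odalys each take $112,000.
Hector's share ($672,000) is divided into 2 shares of $336,000: Wren and Niko each take $336,000.

Sorcha: $672,000; Jana: $672,000; Kaspar: $672,000; Declan: $112,000; Odalys: $112,000; Lorcan: $224,000; Chioma: $224,000; Ingrid: $672,000; Petra: $672,000; Wren: $336,000; Niko: $336,000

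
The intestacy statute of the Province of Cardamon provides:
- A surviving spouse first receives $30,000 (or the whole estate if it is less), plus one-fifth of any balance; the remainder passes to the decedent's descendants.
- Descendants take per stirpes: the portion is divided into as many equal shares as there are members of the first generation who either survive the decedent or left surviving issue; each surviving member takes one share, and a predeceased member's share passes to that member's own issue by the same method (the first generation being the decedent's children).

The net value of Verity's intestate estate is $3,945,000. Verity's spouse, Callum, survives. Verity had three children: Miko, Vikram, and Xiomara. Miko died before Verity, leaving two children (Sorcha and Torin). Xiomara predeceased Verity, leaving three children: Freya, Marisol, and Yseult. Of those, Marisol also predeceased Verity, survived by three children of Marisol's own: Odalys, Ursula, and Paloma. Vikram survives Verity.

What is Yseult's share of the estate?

Callum first takes $30,000, leaving a balance of $3,915,000. Callum then takes one-fifth of the balance ($783,000), for a total of $813,000. The remaining $3,132,000 passes to the descendants.
The descendants' portion ($3,132,000) is divided into 3 shares of $1,044,000: Vikram takes $1,044,000; Miko's $1,044,000 share passes to Miko's issue; Xiomara's $1,044,000 share passes to Xiomara's issue.
Miko's share ($1,044,000) is divided into 2 shares of $522,000: Sorcha and Torin each take $522,000.
Xiomara's share ($1,044,000) is divided into 3 shares of $348,000: Freya and Yseult each take $348,000; Marisol's $348,000 share passes to Marisol's issue.
Marisol's share ($348,000) is divided into 3 shares of $116,000: Odalys, Ursula, and Paloma each take $116,000.

Yseult receives $348,000.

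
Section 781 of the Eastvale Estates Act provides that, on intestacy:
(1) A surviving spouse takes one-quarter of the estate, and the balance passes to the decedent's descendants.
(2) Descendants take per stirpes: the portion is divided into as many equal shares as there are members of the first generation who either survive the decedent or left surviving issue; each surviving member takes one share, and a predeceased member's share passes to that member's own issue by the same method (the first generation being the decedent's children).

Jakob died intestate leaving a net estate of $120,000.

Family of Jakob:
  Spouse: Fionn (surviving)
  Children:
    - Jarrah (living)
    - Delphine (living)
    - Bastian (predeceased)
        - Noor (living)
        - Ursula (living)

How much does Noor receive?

Fionn takes one-quarter of $120,000 = $30,000. The remaining $90,000 passes to the descendants.
The descendants' portion ($90,000) is divided into 3 shares of $30,000: Jarrah and Delphine each take $30,000; Bastian's $30,000 share passes to Bastian's issue.
Bastian's share ($30,000) is divided into 2 shares of $15,000: Noor and Ursula each take $15,000.

Noor receives $15,000.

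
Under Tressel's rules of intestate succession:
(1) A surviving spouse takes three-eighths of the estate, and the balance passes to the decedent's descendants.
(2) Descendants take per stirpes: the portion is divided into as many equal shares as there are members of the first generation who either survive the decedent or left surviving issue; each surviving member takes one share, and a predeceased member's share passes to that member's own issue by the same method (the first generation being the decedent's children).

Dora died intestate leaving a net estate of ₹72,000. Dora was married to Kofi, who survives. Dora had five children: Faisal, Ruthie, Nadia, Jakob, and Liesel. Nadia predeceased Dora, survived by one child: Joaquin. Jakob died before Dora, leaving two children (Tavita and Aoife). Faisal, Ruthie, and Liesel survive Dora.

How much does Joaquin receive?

Kofi takes three-eighths of ₹72,000 = ₹27,000. The remaining ₹45,000 passes to the descendants.
The descendants' portion (₹45,000) is divided into 5 shares of ₹9,000: Faisal, Ruthie, and Liesel each take ₹9,000; Nadia's ₹9,000 share passes to Nadia's issue; Jakob's ₹9,000 share passes to Jakob's issue.
Nadia's share (₹9,000) passes entirely to Joaquin.
Jakob's share (₹9,000) is divided into 2 shares of ₹4,500: Tavita and Aoife each take ₹4,500.

Joaquin receives ₹9,000.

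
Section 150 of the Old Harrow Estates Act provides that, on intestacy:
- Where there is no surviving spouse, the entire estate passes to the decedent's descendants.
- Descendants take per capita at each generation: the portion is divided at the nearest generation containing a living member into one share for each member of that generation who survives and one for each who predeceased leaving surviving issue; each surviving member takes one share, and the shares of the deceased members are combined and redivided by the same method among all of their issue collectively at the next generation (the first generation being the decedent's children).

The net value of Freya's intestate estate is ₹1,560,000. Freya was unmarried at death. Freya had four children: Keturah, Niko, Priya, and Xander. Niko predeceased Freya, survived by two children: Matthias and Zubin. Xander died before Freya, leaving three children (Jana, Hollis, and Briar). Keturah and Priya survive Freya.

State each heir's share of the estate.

The entire ₹1,560,000 passes to the descendants.
That amount (₹1,560,000) is divided at the children's generation into 4 shares of ₹390,000. Keturah and Priya each take ₹390,000. The 2 shares of the deceased (Niko and Xander) are combined into a pool of ₹780,000.
That pool (₹780,000) is divided at the grandchildren's generation equally among Matthias, Zubin, Jana, Hollis, and Briar: ₹156,000 each.

Keturah: ₹390,000; Matthias: ₹156,000; Zubin: ₹156,000; Priya: ₹390,000; Jana: ₹156,000; Hollis: ₹156,000; Briar: ₹156,000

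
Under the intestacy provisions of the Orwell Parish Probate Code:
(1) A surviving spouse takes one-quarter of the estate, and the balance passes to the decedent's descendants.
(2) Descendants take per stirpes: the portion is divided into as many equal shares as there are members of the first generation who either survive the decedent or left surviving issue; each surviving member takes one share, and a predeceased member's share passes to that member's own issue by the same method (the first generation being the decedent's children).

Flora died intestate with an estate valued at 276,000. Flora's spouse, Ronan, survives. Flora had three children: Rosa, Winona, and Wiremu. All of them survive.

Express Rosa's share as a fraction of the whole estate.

Rosa receives 1/4 of the estate.

Ronan takes one-quarter of 276,000 = 69,000. The remaining 207,000 passes to the descendants.
The descendants' portion (207,000) is divided into 3 shares of 69,000: Rosa, Winona, and Wiremu each take 69,000.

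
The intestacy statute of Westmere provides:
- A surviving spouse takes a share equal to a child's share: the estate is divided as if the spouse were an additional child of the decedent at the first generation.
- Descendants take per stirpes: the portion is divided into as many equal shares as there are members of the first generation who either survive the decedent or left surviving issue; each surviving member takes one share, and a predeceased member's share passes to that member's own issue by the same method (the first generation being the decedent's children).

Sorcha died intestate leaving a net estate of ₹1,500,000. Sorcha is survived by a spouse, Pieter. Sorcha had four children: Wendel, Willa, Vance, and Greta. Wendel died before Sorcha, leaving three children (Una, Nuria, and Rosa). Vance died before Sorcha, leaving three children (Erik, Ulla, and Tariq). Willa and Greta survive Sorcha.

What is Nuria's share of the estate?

The spouse counts as an additional share at the children's level, so there are 5 primary shares of ₹300,000. Pieter takes one such share (₹300,000).
The children's combined portion (₹1,200,000) is divided into 4 shares of ₹300,000: Willa and Greta each take ₹300,000; Wendel's ₹300,000 share passes to Wendel's issue; Vance's ₹300,000 share passes to Vance's issue.
Wendel's share (₹300,000) is divided into 3 shares of ₹100,000: Una, Nuria, and Rosa each take ₹100,000.
Vance's share (₹300,000) is divided into 3 shares of ₹100,000: Erik, Ulla, and Tariq each take ₹100,000.

Nuria receives ₹100,000.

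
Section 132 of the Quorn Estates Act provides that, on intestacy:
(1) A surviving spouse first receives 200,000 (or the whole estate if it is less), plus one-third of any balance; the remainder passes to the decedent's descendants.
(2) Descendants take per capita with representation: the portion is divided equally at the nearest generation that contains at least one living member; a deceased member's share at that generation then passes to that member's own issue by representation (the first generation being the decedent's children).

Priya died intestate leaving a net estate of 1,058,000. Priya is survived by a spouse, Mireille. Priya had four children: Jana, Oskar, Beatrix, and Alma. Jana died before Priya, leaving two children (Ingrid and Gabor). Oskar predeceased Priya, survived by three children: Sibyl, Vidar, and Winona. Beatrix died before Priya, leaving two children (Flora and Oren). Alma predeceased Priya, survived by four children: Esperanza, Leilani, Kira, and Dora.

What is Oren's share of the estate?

Oren receives 52,000.

Mireille first takes 200,000, leaving a balance of 858,000. Mireille then takes one-third of the balance (286,000), for a total of 486,000. The remaining 572,000 passes to the descendants.
No child survives, so the initial division is made at the grandchildren's generation.
The descendants' portion (572,000) is divided into 11 shares of 52,000: Ingrid, Gabor, Sibyl, Vidar, Winona, Flora, Oren, Esperanza, Leilani, Kira, and Dora each take 52,000.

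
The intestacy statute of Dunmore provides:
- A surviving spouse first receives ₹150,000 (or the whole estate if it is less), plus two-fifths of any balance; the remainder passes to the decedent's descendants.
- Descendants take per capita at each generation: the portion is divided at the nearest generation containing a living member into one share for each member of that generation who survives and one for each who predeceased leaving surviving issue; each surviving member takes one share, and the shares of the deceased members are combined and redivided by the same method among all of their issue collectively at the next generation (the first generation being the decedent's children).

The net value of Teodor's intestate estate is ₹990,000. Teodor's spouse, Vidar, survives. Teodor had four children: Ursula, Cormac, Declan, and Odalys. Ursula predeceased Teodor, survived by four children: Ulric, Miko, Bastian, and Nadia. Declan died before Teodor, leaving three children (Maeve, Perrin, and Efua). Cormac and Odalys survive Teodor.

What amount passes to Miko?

Miko receives ₹36,000.

Vidar first takes ₹150,000, leaving a balance of ₹840,000. Vidar then takes two-fifths of the balance (₹336,000), for a total of ₹486,000. The remaining ₹504,000 passes to the descendants.
The descendants' portion (₹504,000) is divided at the children's generation into 4 shares of ₹126,000. Cormac and Odalys each take ₹126,000. The 2 shares of the deceased (Ursula and Declan) are combined into a pool of ₹252,000.
That pool (₹252,000) is divided at the grandchildren's generation equally among Ulric, Miko, Bastian, Nadia, Maeve, Perrin, and Efua: ₹36,000 each.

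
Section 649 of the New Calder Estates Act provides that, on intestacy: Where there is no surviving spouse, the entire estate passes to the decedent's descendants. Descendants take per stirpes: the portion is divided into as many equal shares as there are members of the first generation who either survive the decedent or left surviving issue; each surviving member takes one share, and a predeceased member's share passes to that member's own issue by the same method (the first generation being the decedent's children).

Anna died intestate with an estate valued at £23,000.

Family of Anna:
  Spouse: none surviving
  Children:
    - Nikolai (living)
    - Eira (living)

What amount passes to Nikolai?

Nikolai receives £11,500.

The entire £23,000 passes to the descendants.
That amount (£23,000) is divided into 2 shares of £11,500: Nikolai and Eira each take £11,500.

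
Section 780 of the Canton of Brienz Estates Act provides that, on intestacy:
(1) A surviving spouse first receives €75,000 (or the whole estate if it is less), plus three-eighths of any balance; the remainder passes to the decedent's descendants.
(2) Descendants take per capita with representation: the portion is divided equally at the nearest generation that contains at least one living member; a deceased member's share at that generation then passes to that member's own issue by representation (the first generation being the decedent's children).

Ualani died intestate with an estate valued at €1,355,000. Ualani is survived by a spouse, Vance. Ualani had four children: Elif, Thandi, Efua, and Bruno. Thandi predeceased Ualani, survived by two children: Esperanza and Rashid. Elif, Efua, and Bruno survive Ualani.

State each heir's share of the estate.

Vance: €555,000; Elif: €200,000; Esperanza: €100,000; Rashid: €100,000; Efua: €200,000; Bruno: €200,000

Vance first takes €75,000, leaving a balance of €1,280,000. Vance then takes three-eighths of the balance (€480,000), for a total of €555,000. The remaining €800,000 passes to the descendants.
The descendants' portion (€800,000) is divided into 4 shares of €200,000: Elif, Efua, and Bruno each take €200,000; Thandi's €200,000 share passes to Thandi's issue.
Thandi's share (€200,000) is divided into 2 shares of €100,000: Esperanza and Rashid each take €100,000.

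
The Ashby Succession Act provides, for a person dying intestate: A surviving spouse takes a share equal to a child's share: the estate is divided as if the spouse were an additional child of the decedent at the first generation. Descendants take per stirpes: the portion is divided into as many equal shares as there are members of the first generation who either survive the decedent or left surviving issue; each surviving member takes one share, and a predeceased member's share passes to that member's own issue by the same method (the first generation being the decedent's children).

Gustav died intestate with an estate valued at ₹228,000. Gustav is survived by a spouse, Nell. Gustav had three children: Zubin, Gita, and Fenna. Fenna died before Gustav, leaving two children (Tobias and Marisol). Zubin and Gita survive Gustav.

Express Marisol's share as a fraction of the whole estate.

The spouse counts as an additional share at the children's level, so there are 4 primary shares of ₹57,000. Nell takes one such share (₹57,000).
The children's combined portion (₹171,000) is divided into 3 shares of ₹57,000: Zubin and Gita each take ₹57,000; Fenna's ₹57,000 share passes to Fenna's issue.
Fenna's share (₹57,000) is divided into 2 shares of ₹28,500: Tobias and Marisol each take ₹28,500.

Marisol receives 1/8 of the estate.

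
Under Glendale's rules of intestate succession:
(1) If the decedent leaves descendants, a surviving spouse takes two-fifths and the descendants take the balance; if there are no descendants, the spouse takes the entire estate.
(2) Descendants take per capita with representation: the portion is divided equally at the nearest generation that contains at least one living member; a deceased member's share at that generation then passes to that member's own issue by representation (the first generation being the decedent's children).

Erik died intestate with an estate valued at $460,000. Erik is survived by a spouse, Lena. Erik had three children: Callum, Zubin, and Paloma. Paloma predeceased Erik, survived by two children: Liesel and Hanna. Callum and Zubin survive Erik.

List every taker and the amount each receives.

Lena: $184,000; Callum: $92,000; Zubin: $92,000; Liesel: $46,000; Hanna: $46,000

Lena takes two-fifths of $460,000 = $184,000. The remaining $276,000 passes to the descendants.
The descendants' portion ($276,000) is divided into 3 shares of $92,000: Callum and Zubin each take $92,000; Paloma's $92,000 share passes to Paloma's issue.
Paloma's share ($92,000) is divided into 2 shares of $46,000: Liesel and Hanna each take $46,000.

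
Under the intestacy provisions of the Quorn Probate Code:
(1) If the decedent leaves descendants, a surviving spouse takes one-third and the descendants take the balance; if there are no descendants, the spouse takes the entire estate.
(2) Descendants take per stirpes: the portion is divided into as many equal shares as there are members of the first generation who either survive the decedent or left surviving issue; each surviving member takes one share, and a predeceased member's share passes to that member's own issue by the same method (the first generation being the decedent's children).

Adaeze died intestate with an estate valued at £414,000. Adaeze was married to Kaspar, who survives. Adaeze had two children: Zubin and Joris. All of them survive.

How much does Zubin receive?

Kaspar takes one-third of £414,000 = £138,000. The remaining £276,000 passes to the descendants.
The descendants' portion (£276,000) is divided into 2 shares of £138,000: Zubin and Joris each take £138,000.

Zubin receives £138,000.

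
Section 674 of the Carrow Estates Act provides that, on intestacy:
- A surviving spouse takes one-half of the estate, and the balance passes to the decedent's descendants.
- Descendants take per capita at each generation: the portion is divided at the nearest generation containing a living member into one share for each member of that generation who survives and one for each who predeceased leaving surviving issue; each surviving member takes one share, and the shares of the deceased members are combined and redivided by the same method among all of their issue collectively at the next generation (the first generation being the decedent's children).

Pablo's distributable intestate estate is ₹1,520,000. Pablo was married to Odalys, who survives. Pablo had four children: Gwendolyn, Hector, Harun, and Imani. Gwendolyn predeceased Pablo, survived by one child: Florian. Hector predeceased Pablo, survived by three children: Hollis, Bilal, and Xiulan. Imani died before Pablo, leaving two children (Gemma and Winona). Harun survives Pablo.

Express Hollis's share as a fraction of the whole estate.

Hollis receives 1/16 of the estate.

Odalys takes one-half of ₹1,520,000 = ₹760,000. The remaining ₹760,000 passes to the descendants.
The descendants' portion (₹760,000) is divided at the children's generation into 4 shares of ₹190,000. Harun takes ₹190,000. The 3 shares of the deceased (Gwendolyn, Hector, and Imani) are combined into a pool of ₹570,000.
That pool (₹570,000) is divided at the grandchildren's generation equally among Florian, Hollis, Bilal, Xiulan, Gemma, and Winona: ₹95,000 each.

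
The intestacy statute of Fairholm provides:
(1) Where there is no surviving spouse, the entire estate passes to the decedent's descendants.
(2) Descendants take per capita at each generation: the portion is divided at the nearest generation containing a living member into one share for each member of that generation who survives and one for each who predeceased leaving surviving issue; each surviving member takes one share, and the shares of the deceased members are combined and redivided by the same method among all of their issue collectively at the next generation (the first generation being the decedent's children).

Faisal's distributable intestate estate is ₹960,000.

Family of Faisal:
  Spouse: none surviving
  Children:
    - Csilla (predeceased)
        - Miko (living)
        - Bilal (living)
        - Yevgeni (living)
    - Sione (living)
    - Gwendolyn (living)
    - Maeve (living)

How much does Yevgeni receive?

The entire ₹960,000 passes to the descendants.
That amount (₹960,000) is divided at the children's generation into 4 shares of ₹240,000. Sione, Gwendolyn, and Maeve each take ₹240,000. The remaining share for the deceased Csilla (₹240,000) is carried to the next generation.
That pool (₹240,000) is divided at the grandchildren's generation equally among Miko, Bilal, and Yevgeni: ₹80,000 each.

Yevgeni receives ₹80,000.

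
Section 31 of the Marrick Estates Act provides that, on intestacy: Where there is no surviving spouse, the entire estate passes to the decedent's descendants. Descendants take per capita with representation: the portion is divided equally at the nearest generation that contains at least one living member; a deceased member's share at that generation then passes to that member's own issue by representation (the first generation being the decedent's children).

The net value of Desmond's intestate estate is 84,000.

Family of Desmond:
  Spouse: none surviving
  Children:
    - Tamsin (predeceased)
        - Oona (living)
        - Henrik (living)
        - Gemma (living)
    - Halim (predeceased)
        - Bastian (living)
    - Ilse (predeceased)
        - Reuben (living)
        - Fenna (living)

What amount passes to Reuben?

Reuben receives 14,000.

The entire 84,000 passes to the descendants.
No child survives, so the initial division is made at the grandchildren's generation.
That amount (84,000) is divided into 6 shares of 14,000: Oona, Henrik, Gemma, Bastian, Reuben, and Fenna each take 14,000.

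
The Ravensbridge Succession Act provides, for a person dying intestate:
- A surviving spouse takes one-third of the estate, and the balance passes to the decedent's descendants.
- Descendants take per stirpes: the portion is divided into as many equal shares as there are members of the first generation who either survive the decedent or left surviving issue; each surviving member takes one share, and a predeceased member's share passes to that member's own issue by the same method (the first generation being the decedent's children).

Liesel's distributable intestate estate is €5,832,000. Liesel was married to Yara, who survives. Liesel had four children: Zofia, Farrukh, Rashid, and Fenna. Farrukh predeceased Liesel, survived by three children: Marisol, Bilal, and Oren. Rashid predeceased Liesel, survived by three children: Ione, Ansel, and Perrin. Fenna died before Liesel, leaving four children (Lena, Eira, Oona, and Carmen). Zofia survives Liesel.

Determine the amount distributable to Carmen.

Yara takes one-third of €5,832,000 = €1,944,000. The remaining €3,888,000 passes to the descendants.
The descendants' portion (€3,888,000) is divided into 4 shares of €972,000: Zofia takes €972,000; Farrukh's €972,000 share passes to Farrukh's issue; Rashid's €972,000 share passes to Rashid's issue; Fenna's €972,000 share passes to Fenna's issue.
Farrukh's share (€972,000) is divided into 3 shares of €324,000: Marisol, Bilal, and Oren each take €324,000.
Rashid's share (€972,000) is divided into 3 shares of €324,000: Ione, Ansel, and Perrin each take €324,000.
Fenna's share (€972,000) is divided into 4 shares of €243,000: Lena, Eira, Oona, and Carmen each take €243,000.

Carmen receives €243,000.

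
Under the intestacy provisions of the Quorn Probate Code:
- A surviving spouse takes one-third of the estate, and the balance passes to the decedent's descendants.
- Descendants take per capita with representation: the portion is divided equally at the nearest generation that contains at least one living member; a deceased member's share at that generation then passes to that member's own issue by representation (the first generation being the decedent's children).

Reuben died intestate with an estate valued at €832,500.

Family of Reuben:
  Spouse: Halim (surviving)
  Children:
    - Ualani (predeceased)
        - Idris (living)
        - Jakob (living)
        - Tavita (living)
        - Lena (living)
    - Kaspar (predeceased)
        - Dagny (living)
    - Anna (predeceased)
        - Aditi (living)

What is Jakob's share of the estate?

Jakob receives €92,500.

Halim takes one-third of €832,500 = €277,500. The remaining €555,000 passes to the descendants.
No child survives, so the initial division is made at the grandchildren's generation.
The descendants' portion (€555,000) is divided into 6 shares of €92,500: Idris, Jakob, Tavita, Lena, Dagny, and Aditi each take €92,500.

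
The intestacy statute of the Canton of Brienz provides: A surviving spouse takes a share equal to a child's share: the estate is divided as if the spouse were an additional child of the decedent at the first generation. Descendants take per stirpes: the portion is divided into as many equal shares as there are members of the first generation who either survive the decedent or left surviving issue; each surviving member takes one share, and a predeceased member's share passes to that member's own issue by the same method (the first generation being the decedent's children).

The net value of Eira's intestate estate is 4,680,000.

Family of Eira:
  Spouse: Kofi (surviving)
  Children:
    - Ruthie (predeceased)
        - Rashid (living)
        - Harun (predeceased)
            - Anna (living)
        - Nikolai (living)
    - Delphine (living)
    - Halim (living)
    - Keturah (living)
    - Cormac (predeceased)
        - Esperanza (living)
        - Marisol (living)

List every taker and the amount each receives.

The spouse counts as an additional share at the children's level, so there are 6 primary shares of 780,000. Kofi takes one such share (780,000).
The children's combined portion (3,900,000) is divided into 5 shares of 780,000: Delphine, Halim, and Keturah each take 780,000; Ruthie's 780,000 share passes to Ruthie's issue; Cormac's 780,000 share passes to Cormac's issue.
Ruthie's share (780,000) is divided into 3 shares of 260,000: Rashid and Nikolai each take 260,000; Harun's 260,000 share passes to Harun's issue.
Harun's share (260,000) passes entirely to Anna.
Cormac's share (780,000) is divided into 2 shares of 390,000: Esperanza and Marisol each take 390,000.

Kofi: 780,000; Rashid: 260,000; Anna: 260,000; Nikolai: 260,000; Delphine: 780,000; Halim: 780,000; Keturah: 780,000; Esperanza: 390,000; Marisol: 390,000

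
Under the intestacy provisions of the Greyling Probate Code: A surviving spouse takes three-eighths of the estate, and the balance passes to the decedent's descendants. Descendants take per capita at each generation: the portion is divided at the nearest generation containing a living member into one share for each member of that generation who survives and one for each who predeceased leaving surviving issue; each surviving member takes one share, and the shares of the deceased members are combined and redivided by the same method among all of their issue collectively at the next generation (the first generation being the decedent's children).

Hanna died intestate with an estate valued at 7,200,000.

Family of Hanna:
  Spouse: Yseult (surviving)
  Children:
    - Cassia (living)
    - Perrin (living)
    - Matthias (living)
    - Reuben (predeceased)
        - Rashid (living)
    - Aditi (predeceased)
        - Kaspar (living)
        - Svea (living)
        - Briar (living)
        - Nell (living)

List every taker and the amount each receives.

Yseult takes three-eighths of 7,200,000 = 2,700,000. The remaining 4,500,000 passes to the descendants.
The descendants' portion (4,500,000) is divided at the children's generation into 5 shares of 900,000. Cassia, Perrin, and Matthias each take 900,000. The 2 shares of the deceased (Reuben and Aditi) are combined into a pool of 1,800,000.
That pool (1,800,000) is divided at the grandchildren's generation equally among Rashid, Kaspar, Svea, Briar, and Nell: 360,000 each.

Yseult: 2,700,000; Cassia: 900,000; Perrin: 900,000; Matthias: 900,000; Rashid: 360,000; Kaspar: 360,000; Svea: 360,000; Briar: 360,000; Nell: 360,000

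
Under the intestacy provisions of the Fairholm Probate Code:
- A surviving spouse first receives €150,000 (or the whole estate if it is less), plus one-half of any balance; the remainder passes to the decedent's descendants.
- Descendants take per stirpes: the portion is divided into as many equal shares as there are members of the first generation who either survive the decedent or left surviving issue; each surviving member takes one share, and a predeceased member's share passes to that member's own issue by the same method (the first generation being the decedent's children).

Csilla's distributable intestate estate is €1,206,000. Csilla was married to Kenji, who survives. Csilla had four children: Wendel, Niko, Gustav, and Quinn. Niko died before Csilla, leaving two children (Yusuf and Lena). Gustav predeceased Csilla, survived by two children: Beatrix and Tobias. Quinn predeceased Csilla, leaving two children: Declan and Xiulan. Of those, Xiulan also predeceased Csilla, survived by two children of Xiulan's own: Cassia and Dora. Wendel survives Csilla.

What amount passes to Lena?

Lena receives €66,000.

Kenji first takes €150,000, leaving a balance of €1,056,000. Kenji then takes one-half of the balance (€528,000), for a total of €678,000. The remaining €528,000 passes to the descendants.
The descendants' portion (€528,000) is divided into 4 shares of €132,000: Wendel takes €132,000; Niko's €132,000 share passes to Niko's issue; Gustav's €132,000 share passes to Gustav's issue; Quinn's €132,000 share passes to Quinn's issue.
Niko's share (€132,000) is divided into 2 shares of €66,000: Yusuf and Lena each take €66,000.
Gustav's share (€132,000) is divided into 2 shares of €66,000: Beatrix and Tobias each take €66,000.
Quinn's share (€132,000) is divided into 2 shares of €66,000: Declan takes €66,000; Xiulan's €66,000 share passes to Xiulan's issue.
Xiulan's share (€66,000) is divided into 2 shares of €33,000: Cassia and Dora each take €33,000.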